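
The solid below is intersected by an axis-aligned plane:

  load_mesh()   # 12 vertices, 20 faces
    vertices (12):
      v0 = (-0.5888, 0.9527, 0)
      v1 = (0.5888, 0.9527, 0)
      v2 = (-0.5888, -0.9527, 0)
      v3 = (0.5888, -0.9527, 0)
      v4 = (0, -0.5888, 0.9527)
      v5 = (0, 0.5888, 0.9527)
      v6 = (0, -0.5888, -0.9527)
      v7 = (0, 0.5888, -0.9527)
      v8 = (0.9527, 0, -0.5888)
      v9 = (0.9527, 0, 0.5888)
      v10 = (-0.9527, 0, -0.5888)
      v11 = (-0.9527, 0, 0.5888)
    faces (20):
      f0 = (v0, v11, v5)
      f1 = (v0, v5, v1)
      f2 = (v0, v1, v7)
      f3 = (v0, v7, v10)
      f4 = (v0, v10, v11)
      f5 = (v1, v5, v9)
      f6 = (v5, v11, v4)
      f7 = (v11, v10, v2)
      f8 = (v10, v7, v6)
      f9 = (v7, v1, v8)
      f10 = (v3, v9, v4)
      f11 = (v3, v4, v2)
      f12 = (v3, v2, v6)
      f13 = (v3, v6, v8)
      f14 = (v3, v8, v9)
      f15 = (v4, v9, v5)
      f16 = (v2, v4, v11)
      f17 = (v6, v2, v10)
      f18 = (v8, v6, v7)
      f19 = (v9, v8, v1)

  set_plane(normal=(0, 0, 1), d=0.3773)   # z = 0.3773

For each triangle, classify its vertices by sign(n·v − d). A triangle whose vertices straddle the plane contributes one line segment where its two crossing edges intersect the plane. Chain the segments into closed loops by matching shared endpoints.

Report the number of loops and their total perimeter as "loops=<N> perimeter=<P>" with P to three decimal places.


Straddling triangles (10 of 20):
  (v0,v11,v5) [-++] → (-0.821985, 0.342215, 0.3773)–(-0.355616, 0.808584, 0.3773)  len=0.6595
  (v0,v5,v1) [-+-] → (-0.355616, 0.808584, 0.3773)–(0.355616, 0.808584, 0.3773)  len=0.7112
  (v0,v10,v11) [--+] → (-0.9527, 0, 0.3773)–(-0.821985, 0.342215, 0.3773)  len=0.3663
  (v1,v5,v9) [-++] → (0.355616, 0.808584, 0.3773)–(0.821985, 0.342215, 0.3773)  len=0.6595
  (v11,v10,v2) [+--] → (-0.9527, 0, 0.3773)–(-0.821985, -0.342215, 0.3773)  len=0.3663
  (v3,v9,v4) [-++] → (0.821985, -0.342215, 0.3773)–(0.355616, -0.808584, 0.3773)  len=0.6595
  (v3,v4,v2) [-+-] → (0.355616, -0.808584, 0.3773)–(-0.355616, -0.808584, 0.3773)  len=0.7112
  (v3,v8,v9) [--+] → (0.9527, 0, 0.3773)–(0.821985, -0.342215, 0.3773)  len=0.3663
  (v2,v4,v11) [-++] → (-0.355616, -0.808584, 0.3773)–(-0.821985, -0.342215, 0.3773)  len=0.6595
  (v9,v8,v1) [+--] → (0.9527, 0, 0.3773)–(0.821985, 0.342215, 0.3773)  len=0.3663

Chained into 1 loop(s):
  loop 1: 10 segments, perimeter = 5.5260
Total perimeter = 5.526

loops=1 perimeter=5.526


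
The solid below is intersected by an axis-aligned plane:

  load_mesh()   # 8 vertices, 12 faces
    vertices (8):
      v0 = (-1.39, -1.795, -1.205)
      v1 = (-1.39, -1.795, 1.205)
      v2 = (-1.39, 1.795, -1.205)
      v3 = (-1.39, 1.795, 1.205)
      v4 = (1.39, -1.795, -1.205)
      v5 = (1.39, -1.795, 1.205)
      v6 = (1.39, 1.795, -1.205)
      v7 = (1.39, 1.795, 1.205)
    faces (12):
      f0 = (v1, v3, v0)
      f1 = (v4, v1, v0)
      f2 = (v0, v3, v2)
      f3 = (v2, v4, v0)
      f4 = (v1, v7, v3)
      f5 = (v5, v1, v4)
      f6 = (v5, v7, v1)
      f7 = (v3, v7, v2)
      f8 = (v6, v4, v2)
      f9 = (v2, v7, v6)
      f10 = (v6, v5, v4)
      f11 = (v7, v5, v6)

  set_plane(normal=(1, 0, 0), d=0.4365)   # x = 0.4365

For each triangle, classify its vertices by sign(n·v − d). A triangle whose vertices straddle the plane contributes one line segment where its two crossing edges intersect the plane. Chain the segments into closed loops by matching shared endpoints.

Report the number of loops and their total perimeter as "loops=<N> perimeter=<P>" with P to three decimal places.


loops=1 perimeter=12.000

Straddling triangles (8 of 12):
  (v4,v1,v0) [+--] → (0.4365, -1.795, -0.378405)–(0.4365, -1.795, -1.205)  len=0.8266
  (v2,v4,v0) [-+-] → (0.4365, -0.563682, -1.205)–(0.4365, -1.795, -1.205)  len=1.2313
  (v1,v7,v3) [-+-] → (0.4365, 0.563682, 1.205)–(0.4365, 1.795, 1.205)  len=1.2313
  (v5,v1,v4) [+-+] → (0.4365, -1.795, 1.205)–(0.4365, -1.795, -0.378405)  len=1.5834
  (v5,v7,v1) [++-] → (0.4365, 0.563682, 1.205)–(0.4365, -1.795, 1.205)  len=2.3587
  (v3,v7,v2) [-+-] → (0.4365, 1.795, 1.205)–(0.4365, 1.795, 0.378405)  len=0.8266
  (v6,v4,v2) [++-] → (0.4365, -0.563682, -1.205)–(0.4365, 1.795, -1.205)  len=2.3587
  (v2,v7,v6) [-++] → (0.4365, 1.795, 0.378405)–(0.4365, 1.795, -1.205)  len=1.5834

Chained into 1 loop(s):
  loop 1: 8 segments, perimeter = 12.0000
Total perimeter = 12.000


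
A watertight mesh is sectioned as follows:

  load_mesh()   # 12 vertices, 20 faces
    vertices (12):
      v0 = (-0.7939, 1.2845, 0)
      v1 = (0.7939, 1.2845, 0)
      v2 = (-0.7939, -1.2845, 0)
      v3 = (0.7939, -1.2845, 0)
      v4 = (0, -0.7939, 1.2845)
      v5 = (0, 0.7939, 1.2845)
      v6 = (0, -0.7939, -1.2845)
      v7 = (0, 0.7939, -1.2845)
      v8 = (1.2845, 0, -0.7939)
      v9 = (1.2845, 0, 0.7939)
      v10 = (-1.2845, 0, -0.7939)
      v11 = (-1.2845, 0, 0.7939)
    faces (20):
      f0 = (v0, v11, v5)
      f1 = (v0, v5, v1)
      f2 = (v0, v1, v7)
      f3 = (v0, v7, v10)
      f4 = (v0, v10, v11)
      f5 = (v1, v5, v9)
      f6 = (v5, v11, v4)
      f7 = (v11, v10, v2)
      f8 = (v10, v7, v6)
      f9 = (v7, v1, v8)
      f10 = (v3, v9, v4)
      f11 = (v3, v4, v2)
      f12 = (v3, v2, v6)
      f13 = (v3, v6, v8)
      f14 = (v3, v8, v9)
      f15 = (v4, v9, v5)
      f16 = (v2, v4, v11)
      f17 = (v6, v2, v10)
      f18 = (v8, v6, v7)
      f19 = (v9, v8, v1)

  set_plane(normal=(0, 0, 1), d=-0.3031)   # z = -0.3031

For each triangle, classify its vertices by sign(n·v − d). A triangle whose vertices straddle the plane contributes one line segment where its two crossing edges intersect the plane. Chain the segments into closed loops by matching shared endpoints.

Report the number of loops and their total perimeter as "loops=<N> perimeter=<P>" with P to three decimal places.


loops=1 perimeter=7.946

Straddling triangles (10 of 20):
  (v0,v1,v7) [++-] → (0.606566, 1.16873, -0.3031)–(-0.606566, 1.16873, -0.3031)  len=1.2131
  (v0,v7,v10) [+--] → (-0.606566, 1.16873, -0.3031)–(-0.981204, 0.794096, -0.3031)  len=0.5298
  (v0,v10,v11) [+-+] → (-0.981204, 0.794096, -0.3031)–(-1.2845, 0, -0.3031)  len=0.8500
  (v11,v10,v2) [+-+] → (-1.2845, 0, -0.3031)–(-0.981204, -0.794096, -0.3031)  len=0.8500
  (v7,v1,v8) [-+-] → (0.606566, 1.16873, -0.3031)–(0.981204, 0.794096, -0.3031)  len=0.5298
  (v3,v2,v6) [++-] → (-0.606566, -1.16873, -0.3031)–(0.606566, -1.16873, -0.3031)  len=1.2131
  (v3,v6,v8) [+--] → (0.606566, -1.16873, -0.3031)–(0.981204, -0.794096, -0.3031)  len=0.5298
  (v3,v8,v9) [+-+] → (0.981204, -0.794096, -0.3031)–(1.2845, 0, -0.3031)  len=0.8500
  (v6,v2,v10) [-+-] → (-0.606566, -1.16873, -0.3031)–(-0.981204, -0.794096, -0.3031)  len=0.5298
  (v9,v8,v1) [+-+] → (1.2845, 0, -0.3031)–(0.981204, 0.794096, -0.3031)  len=0.8500

Chained into 1 loop(s):
  loop 1: 10 segments, perimeter = 7.9457
Total perimeter = 7.946


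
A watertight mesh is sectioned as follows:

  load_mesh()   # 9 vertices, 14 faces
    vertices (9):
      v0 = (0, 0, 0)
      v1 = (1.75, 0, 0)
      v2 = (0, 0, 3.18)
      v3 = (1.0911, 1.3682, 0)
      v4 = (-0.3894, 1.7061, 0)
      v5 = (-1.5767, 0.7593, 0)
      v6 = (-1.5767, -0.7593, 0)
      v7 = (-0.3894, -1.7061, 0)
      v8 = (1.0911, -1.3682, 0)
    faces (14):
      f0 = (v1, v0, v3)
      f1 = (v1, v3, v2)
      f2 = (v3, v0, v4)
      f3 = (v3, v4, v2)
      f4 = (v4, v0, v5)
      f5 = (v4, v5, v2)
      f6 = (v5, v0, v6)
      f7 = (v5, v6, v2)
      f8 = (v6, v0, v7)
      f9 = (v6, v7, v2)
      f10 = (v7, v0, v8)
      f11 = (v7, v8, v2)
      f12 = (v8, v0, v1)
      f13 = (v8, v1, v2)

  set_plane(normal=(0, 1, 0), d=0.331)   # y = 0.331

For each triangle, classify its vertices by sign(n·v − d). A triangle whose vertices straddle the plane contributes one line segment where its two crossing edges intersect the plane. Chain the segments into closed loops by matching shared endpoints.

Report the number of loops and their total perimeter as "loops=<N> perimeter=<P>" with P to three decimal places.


loops=1 perimeter=9.276

Straddling triangles (8 of 14):
  (v1,v0,v3) [--+] → (0.263963, 0.331, 0)–(1.5906, 0.331, 0)  len=1.3266
  (v1,v3,v2) [-+-] → (1.5906, 0.331, 0)–(0.263963, 0.331, 2.41068)  len=2.7516
  (v3,v0,v4) [+-+] → (0.263963, 0.331, 0)–(-0.0755474, 0.331, 0)  len=0.3395
  (v3,v4,v2) [++-] → (-0.0755474, 0.331, 2.56305)–(0.263963, 0.331, 2.41068)  len=0.3721
  (v4,v0,v5) [+-+] → (-0.0755474, 0.331, 0)–(-0.687327, 0.331, 0)  len=0.6118
  (v4,v5,v2) [++-] → (-0.687327, 0.331, 1.79375)–(-0.0755474, 0.331, 2.56305)  len=0.9829
  (v5,v0,v6) [+--] → (-0.687327, 0.331, 0)–(-1.5767, 0.331, 0)  len=0.8894
  (v5,v6,v2) [+--] → (-1.5767, 0.331, 0)–(-0.687327, 0.331, 1.79375)  len=2.0021

Chained into 1 loop(s):
  loop 1: 8 segments, perimeter = 9.2761
Total perimeter = 9.276


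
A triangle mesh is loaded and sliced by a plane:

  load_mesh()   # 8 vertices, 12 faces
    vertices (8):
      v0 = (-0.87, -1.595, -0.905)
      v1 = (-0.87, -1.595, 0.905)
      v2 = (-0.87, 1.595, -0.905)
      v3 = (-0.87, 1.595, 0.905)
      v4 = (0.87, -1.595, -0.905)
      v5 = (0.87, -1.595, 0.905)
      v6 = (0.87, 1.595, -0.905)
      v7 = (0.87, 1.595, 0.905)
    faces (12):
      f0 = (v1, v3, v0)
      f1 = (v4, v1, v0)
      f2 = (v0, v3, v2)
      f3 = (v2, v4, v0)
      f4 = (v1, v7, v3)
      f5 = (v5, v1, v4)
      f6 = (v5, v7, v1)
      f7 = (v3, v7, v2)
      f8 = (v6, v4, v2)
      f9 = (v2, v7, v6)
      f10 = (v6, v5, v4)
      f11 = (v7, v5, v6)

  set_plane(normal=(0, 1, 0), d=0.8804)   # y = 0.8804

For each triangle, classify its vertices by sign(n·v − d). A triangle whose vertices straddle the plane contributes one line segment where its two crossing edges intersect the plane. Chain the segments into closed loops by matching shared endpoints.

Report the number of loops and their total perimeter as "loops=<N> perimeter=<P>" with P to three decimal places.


loops=1 perimeter=7.100

Straddling triangles (8 of 12):
  (v1,v3,v0) [-+-] → (-0.87, 0.8804, 0.905)–(-0.87, 0.8804, 0.499537)  len=0.4055
  (v0,v3,v2) [-++] → (-0.87, 0.8804, 0.499537)–(-0.87, 0.8804, -0.905)  len=1.4045
  (v2,v4,v0) [+--] → (-0.480218, 0.8804, -0.905)–(-0.87, 0.8804, -0.905)  len=0.3898
  (v1,v7,v3) [-++] → (0.480218, 0.8804, 0.905)–(-0.87, 0.8804, 0.905)  len=1.3502
  (v5,v7,v1) [-+-] → (0.87, 0.8804, 0.905)–(0.480218, 0.8804, 0.905)  len=0.3898
  (v6,v4,v2) [+-+] → (0.87, 0.8804, -0.905)–(-0.480218, 0.8804, -0.905)  len=1.3502
  (v6,v5,v4) [+--] → (0.87, 0.8804, -0.499537)–(0.87, 0.8804, -0.905)  len=0.4055
  (v7,v5,v6) [+-+] → (0.87, 0.8804, 0.905)–(0.87, 0.8804, -0.499537)  len=1.4045

Chained into 1 loop(s):
  loop 1: 8 segments, perimeter = 7.1000
Total perimeter = 7.100


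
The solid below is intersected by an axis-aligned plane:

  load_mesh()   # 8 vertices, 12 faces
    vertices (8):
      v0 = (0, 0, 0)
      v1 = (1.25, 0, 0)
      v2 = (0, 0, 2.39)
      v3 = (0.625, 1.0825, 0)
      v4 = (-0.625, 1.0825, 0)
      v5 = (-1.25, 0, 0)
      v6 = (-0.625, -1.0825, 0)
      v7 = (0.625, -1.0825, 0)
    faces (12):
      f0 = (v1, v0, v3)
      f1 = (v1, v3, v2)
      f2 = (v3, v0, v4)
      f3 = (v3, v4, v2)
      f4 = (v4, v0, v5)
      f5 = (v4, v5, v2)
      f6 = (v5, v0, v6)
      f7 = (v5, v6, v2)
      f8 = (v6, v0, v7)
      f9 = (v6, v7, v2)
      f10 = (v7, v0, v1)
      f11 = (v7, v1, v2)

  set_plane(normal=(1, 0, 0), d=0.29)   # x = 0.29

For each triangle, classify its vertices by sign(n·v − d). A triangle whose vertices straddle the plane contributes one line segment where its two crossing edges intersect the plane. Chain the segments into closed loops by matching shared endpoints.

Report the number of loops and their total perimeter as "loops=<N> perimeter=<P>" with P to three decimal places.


Straddling triangles (8 of 12):
  (v1,v0,v3) [+-+] → (0.29, 0, 0)–(0.29, 0.50228, 0)  len=0.5023
  (v1,v3,v2) [++-] → (0.29, 0.50228, 1.28104)–(0.29, 0, 1.83552)  len=0.7482
  (v3,v0,v4) [+--] → (0.29, 0.50228, 0)–(0.29, 1.0825, 0)  len=0.5802
  (v3,v4,v2) [+--] → (0.29, 1.0825, 0)–(0.29, 0.50228, 1.28104)  len=1.4063
  (v6,v0,v7) [--+] → (0.29, -0.50228, 0)–(0.29, -1.0825, 0)  len=0.5802
  (v6,v7,v2) [-+-] → (0.29, -1.0825, 0)–(0.29, -0.50228, 1.28104)  len=1.4063
  (v7,v0,v1) [+-+] → (0.29, -0.50228, 0)–(0.29, 0, 0)  len=0.5023
  (v7,v1,v2) [++-] → (0.29, 0, 1.83552)–(0.29, -0.50228, 1.28104)  len=0.7482

Chained into 1 loop(s):
  loop 1: 8 segments, perimeter = 6.4739
Total perimeter = 6.474

loops=1 perimeter=6.474


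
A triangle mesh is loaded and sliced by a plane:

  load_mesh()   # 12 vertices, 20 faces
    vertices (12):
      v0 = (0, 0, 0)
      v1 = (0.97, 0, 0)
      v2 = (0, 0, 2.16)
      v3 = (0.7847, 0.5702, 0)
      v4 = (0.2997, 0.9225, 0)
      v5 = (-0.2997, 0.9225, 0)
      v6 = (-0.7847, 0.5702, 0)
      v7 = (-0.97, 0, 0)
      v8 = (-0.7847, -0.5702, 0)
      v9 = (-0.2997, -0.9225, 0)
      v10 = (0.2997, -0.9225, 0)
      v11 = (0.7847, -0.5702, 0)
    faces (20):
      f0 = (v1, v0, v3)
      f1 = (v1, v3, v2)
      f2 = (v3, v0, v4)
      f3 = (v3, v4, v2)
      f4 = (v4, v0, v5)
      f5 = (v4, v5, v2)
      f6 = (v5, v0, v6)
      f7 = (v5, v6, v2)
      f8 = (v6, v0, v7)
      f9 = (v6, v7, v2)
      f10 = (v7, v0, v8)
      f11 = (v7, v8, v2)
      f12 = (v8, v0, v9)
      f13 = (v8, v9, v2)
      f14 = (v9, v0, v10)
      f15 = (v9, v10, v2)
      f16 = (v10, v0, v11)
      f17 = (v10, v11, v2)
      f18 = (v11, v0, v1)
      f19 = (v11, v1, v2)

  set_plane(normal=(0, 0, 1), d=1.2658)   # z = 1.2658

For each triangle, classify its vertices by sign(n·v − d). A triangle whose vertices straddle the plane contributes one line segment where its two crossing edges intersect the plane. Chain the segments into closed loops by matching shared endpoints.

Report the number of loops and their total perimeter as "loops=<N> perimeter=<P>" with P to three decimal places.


loops=1 perimeter=2.482

Straddling triangles (10 of 20):
  (v1,v3,v2) [--+] → (0.324851, 0.236052, 1.2658)–(0.401562, 0, 1.2658)  len=0.2482
  (v3,v4,v2) [--+] → (0.12407, 0.381898, 1.2658)–(0.324851, 0.236052, 1.2658)  len=0.2482
  (v4,v5,v2) [--+] → (-0.12407, 0.381898, 1.2658)–(0.12407, 0.381898, 1.2658)  len=0.2481
  (v5,v6,v2) [--+] → (-0.324851, 0.236052, 1.2658)–(-0.12407, 0.381898, 1.2658)  len=0.2482
  (v6,v7,v2) [--+] → (-0.401562, 0, 1.2658)–(-0.324851, 0.236052, 1.2658)  len=0.2482
  (v7,v8,v2) [--+] → (-0.324851, -0.236052, 1.2658)–(-0.401562, 0, 1.2658)  len=0.2482
  (v8,v9,v2) [--+] → (-0.12407, -0.381898, 1.2658)–(-0.324851, -0.236052, 1.2658)  len=0.2482
  (v9,v10,v2) [--+] → (0.12407, -0.381898, 1.2658)–(-0.12407, -0.381898, 1.2658)  len=0.2481
  (v10,v11,v2) [--+] → (0.324851, -0.236052, 1.2658)–(0.12407, -0.381898, 1.2658)  len=0.2482
  (v11,v1,v2) [--+] → (0.401562, 0, 1.2658)–(0.324851, -0.236052, 1.2658)  len=0.2482

Chained into 1 loop(s):
  loop 1: 10 segments, perimeter = 2.4817
Total perimeter = 2.482


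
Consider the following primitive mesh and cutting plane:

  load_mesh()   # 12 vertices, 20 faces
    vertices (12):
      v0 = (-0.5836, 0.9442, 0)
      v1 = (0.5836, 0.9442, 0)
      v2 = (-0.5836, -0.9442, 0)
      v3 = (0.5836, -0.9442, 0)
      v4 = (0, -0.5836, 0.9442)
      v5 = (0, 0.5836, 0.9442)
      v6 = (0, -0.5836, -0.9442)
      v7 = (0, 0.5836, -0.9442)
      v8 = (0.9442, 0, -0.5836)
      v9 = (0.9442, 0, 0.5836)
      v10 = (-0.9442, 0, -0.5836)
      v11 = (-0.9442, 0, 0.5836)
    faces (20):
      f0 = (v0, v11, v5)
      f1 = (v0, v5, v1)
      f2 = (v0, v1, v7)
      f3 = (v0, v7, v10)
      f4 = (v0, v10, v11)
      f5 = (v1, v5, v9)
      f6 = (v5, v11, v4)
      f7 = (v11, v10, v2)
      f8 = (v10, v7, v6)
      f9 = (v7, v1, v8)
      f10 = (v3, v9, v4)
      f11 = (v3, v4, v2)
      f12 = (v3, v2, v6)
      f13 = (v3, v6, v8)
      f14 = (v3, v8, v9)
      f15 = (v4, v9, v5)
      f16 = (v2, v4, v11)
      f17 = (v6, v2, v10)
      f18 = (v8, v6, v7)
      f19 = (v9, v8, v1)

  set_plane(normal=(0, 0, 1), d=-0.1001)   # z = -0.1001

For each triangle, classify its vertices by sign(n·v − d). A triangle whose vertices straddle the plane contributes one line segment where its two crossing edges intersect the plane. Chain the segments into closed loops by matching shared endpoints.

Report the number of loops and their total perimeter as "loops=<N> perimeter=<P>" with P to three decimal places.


Straddling triangles (10 of 20):
  (v0,v1,v7) [++-] → (0.521729, 0.905971, -0.1001)–(-0.521729, 0.905971, -0.1001)  len=1.0435
  (v0,v7,v10) [+--] → (-0.521729, 0.905971, -0.1001)–(-0.645451, 0.782249, -0.1001)  len=0.1750
  (v0,v10,v11) [+-+] → (-0.645451, 0.782249, -0.1001)–(-0.9442, 0, -0.1001)  len=0.8374
  (v11,v10,v2) [+-+] → (-0.9442, 0, -0.1001)–(-0.645451, -0.782249, -0.1001)  len=0.8374
  (v7,v1,v8) [-+-] → (0.521729, 0.905971, -0.1001)–(0.645451, 0.782249, -0.1001)  len=0.1750
  (v3,v2,v6) [++-] → (-0.521729, -0.905971, -0.1001)–(0.521729, -0.905971, -0.1001)  len=1.0435
  (v3,v6,v8) [+--] → (0.521729, -0.905971, -0.1001)–(0.645451, -0.782249, -0.1001)  len=0.1750
  (v3,v8,v9) [+-+] → (0.645451, -0.782249, -0.1001)–(0.9442, 0, -0.1001)  len=0.8374
  (v6,v2,v10) [-+-] → (-0.521729, -0.905971, -0.1001)–(-0.645451, -0.782249, -0.1001)  len=0.1750
  (v9,v8,v1) [+-+] → (0.9442, 0, -0.1001)–(0.645451, 0.782249, -0.1001)  len=0.8374

Chained into 1 loop(s):
  loop 1: 10 segments, perimeter = 6.1362
Total perimeter = 6.136

loops=1 perimeter=6.136


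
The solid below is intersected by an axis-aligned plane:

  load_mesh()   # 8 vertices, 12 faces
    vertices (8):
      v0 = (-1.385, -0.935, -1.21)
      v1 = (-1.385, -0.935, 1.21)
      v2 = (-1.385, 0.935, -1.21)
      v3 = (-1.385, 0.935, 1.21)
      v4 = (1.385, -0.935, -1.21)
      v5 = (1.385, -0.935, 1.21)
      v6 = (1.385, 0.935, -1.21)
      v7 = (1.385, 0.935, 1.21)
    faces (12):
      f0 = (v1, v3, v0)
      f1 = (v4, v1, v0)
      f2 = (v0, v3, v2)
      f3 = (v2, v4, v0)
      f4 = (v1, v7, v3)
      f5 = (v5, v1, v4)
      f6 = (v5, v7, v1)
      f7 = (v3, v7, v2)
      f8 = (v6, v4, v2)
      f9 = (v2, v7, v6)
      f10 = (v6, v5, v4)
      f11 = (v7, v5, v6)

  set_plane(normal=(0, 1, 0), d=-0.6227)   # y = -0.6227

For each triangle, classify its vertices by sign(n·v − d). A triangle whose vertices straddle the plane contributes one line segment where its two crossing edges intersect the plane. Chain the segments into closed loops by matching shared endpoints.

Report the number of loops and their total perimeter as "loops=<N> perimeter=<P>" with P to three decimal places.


Straddling triangles (8 of 12):
  (v1,v3,v0) [-+-] → (-1.385, -0.6227, 1.21)–(-1.385, -0.6227, -0.805847)  len=2.0158
  (v0,v3,v2) [-++] → (-1.385, -0.6227, -0.805847)–(-1.385, -0.6227, -1.21)  len=0.4042
  (v2,v4,v0) [+--] → (0.922395, -0.6227, -1.21)–(-1.385, -0.6227, -1.21)  len=2.3074
  (v1,v7,v3) [-++] → (-0.922395, -0.6227, 1.21)–(-1.385, -0.6227, 1.21)  len=0.4626
  (v5,v7,v1) [-+-] → (1.385, -0.6227, 1.21)–(-0.922395, -0.6227, 1.21)  len=2.3074
  (v6,v4,v2) [+-+] → (1.385, -0.6227, -1.21)–(0.922395, -0.6227, -1.21)  len=0.4626
  (v6,v5,v4) [+--] → (1.385, -0.6227, 0.805847)–(1.385, -0.6227, -1.21)  len=2.0158
  (v7,v5,v6) [+-+] → (1.385, -0.6227, 1.21)–(1.385, -0.6227, 0.805847)  len=0.4042

Chained into 1 loop(s):
  loop 1: 8 segments, perimeter = 10.3800
Total perimeter = 10.380

loops=1 perimeter=10.380


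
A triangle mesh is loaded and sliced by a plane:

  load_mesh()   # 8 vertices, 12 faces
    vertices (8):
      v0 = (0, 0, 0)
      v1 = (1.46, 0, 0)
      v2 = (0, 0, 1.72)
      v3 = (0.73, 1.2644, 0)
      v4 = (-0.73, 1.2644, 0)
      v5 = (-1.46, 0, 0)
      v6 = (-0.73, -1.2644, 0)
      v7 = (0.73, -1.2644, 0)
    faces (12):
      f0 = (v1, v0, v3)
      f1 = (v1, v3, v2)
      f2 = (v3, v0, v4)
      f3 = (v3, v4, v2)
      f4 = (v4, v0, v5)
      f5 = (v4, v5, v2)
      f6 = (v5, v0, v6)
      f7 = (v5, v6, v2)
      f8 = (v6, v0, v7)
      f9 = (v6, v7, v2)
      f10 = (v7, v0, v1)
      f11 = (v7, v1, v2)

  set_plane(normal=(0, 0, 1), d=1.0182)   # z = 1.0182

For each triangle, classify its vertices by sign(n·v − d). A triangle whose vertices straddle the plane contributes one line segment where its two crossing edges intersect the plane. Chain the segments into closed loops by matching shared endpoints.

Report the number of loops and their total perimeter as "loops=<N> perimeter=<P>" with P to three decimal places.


loops=1 perimeter=3.574

Straddling triangles (6 of 12):
  (v1,v3,v2) [--+] → (0.297857, 0.515905, 1.0182)–(0.595714, 0, 1.0182)  len=0.5957
  (v3,v4,v2) [--+] → (-0.297857, 0.515905, 1.0182)–(0.297857, 0.515905, 1.0182)  len=0.5957
  (v4,v5,v2) [--+] → (-0.595714, 0, 1.0182)–(-0.297857, 0.515905, 1.0182)  len=0.5957
  (v5,v6,v2) [--+] → (-0.297857, -0.515905, 1.0182)–(-0.595714, 0, 1.0182)  len=0.5957
  (v6,v7,v2) [--+] → (0.297857, -0.515905, 1.0182)–(-0.297857, -0.515905, 1.0182)  len=0.5957
  (v7,v1,v2) [--+] → (0.595714, 0, 1.0182)–(0.297857, -0.515905, 1.0182)  len=0.5957

Chained into 1 loop(s):
  loop 1: 6 segments, perimeter = 3.5743
Total perimeter = 3.574


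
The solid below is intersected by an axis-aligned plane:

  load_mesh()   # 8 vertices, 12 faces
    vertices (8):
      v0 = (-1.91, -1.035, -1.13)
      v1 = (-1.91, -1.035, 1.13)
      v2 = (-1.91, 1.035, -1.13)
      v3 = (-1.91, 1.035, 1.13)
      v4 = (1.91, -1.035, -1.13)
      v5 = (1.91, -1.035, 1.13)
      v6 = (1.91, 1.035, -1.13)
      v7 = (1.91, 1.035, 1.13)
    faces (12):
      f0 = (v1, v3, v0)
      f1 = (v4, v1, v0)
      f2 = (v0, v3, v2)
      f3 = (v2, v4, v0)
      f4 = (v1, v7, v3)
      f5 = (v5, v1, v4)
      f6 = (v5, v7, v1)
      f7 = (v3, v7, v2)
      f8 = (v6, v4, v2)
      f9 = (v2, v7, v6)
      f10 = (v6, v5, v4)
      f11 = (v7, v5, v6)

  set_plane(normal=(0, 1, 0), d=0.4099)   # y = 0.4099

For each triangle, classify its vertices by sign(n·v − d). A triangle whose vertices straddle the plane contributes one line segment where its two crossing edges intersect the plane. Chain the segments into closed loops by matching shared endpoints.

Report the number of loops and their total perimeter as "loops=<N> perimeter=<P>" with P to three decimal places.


loops=1 perimeter=12.160

Straddling triangles (8 of 12):
  (v1,v3,v0) [-+-] → (-1.91, 0.4099, 1.13)–(-1.91, 0.4099, 0.447524)  len=0.6825
  (v0,v3,v2) [-++] → (-1.91, 0.4099, 0.447524)–(-1.91, 0.4099, -1.13)  len=1.5775
  (v2,v4,v0) [+--] → (-0.756434, 0.4099, -1.13)–(-1.91, 0.4099, -1.13)  len=1.1536
  (v1,v7,v3) [-++] → (0.756434, 0.4099, 1.13)–(-1.91, 0.4099, 1.13)  len=2.6664
  (v5,v7,v1) [-+-] → (1.91, 0.4099, 1.13)–(0.756434, 0.4099, 1.13)  len=1.1536
  (v6,v4,v2) [+-+] → (1.91, 0.4099, -1.13)–(-0.756434, 0.4099, -1.13)  len=2.6664
  (v6,v5,v4) [+--] → (1.91, 0.4099, -0.447524)–(1.91, 0.4099, -1.13)  len=0.6825
  (v7,v5,v6) [+-+] → (1.91, 0.4099, 1.13)–(1.91, 0.4099, -0.447524)  len=1.5775

Chained into 1 loop(s):
  loop 1: 8 segments, perimeter = 12.1600
Total perimeter = 12.160


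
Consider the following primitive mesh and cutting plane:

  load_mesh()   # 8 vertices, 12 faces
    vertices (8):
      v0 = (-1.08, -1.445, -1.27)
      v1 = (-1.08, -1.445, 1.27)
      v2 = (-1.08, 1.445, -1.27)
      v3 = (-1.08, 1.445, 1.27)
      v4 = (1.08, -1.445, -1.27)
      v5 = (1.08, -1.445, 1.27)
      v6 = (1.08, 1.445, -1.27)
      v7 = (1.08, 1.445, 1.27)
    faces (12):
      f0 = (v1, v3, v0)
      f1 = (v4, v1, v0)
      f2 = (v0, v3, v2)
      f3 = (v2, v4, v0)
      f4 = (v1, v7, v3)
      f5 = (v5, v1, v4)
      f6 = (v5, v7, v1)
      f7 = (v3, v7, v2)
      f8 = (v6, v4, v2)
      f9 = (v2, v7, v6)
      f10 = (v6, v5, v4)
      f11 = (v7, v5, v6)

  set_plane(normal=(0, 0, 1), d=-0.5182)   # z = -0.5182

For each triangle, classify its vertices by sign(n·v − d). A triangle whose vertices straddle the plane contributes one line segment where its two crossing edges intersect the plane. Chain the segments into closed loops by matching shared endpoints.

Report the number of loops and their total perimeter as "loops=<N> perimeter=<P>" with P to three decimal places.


loops=1 perimeter=10.100

Straddling triangles (8 of 12):
  (v1,v3,v0) [++-] → (-1.08, -0.589606, -0.5182)–(-1.08, -1.445, -0.5182)  len=0.8554
  (v4,v1,v0) [-+-] → (0.440674, -1.445, -0.5182)–(-1.08, -1.445, -0.5182)  len=1.5207
  (v0,v3,v2) [-+-] → (-1.08, -0.589606, -0.5182)–(-1.08, 1.445, -0.5182)  len=2.0346
  (v5,v1,v4) [++-] → (0.440674, -1.445, -0.5182)–(1.08, -1.445, -0.5182)  len=0.6393
  (v3,v7,v2) [++-] → (-0.440674, 1.445, -0.5182)–(-1.08, 1.445, -0.5182)  len=0.6393
  (v2,v7,v6) [-+-] → (-0.440674, 1.445, -0.5182)–(1.08, 1.445, -0.5182)  len=1.5207
  (v6,v5,v4) [-+-] → (1.08, 0.589606, -0.5182)–(1.08, -1.445, -0.5182)  len=2.0346
  (v7,v5,v6) [++-] → (1.08, 0.589606, -0.5182)–(1.08, 1.445, -0.5182)  len=0.8554

Chained into 1 loop(s):
  loop 1: 8 segments, perimeter = 10.1000
Total perimeter = 10.100


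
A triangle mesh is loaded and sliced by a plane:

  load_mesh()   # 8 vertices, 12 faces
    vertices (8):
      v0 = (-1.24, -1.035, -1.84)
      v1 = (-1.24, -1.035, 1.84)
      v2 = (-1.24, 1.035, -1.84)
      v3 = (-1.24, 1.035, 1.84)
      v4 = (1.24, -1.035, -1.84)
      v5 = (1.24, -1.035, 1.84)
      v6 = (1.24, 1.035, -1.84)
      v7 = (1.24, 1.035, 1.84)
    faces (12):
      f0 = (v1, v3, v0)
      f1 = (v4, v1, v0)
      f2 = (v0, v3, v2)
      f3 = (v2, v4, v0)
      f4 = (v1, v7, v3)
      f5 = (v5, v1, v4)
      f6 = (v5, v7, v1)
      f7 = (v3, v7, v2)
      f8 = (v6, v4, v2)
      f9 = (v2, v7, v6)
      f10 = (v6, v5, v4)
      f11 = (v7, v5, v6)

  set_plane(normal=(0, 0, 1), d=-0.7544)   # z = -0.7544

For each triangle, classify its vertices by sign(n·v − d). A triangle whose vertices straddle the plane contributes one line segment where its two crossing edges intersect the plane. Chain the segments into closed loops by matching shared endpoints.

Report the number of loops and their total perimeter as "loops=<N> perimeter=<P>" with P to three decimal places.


Straddling triangles (8 of 12):
  (v1,v3,v0) [++-] → (-1.24, -0.42435, -0.7544)–(-1.24, -1.035, -0.7544)  len=0.6107
  (v4,v1,v0) [-+-] → (0.5084, -1.035, -0.7544)–(-1.24, -1.035, -0.7544)  len=1.7484
  (v0,v3,v2) [-+-] → (-1.24, -0.42435, -0.7544)–(-1.24, 1.035, -0.7544)  len=1.4593
  (v5,v1,v4) [++-] → (0.5084, -1.035, -0.7544)–(1.24, -1.035, -0.7544)  len=0.7316
  (v3,v7,v2) [++-] → (-0.5084, 1.035, -0.7544)–(-1.24, 1.035, -0.7544)  len=0.7316
  (v2,v7,v6) [-+-] → (-0.5084, 1.035, -0.7544)–(1.24, 1.035, -0.7544)  len=1.7484
  (v6,v5,v4) [-+-] → (1.24, 0.42435, -0.7544)–(1.24, -1.035, -0.7544)  len=1.4593
  (v7,v5,v6) [++-] → (1.24, 0.42435, -0.7544)–(1.24, 1.035, -0.7544)  len=0.6107

Chained into 1 loop(s):
  loop 1: 8 segments, perimeter = 9.1000
Total perimeter = 9.100

loops=1 perimeter=9.100


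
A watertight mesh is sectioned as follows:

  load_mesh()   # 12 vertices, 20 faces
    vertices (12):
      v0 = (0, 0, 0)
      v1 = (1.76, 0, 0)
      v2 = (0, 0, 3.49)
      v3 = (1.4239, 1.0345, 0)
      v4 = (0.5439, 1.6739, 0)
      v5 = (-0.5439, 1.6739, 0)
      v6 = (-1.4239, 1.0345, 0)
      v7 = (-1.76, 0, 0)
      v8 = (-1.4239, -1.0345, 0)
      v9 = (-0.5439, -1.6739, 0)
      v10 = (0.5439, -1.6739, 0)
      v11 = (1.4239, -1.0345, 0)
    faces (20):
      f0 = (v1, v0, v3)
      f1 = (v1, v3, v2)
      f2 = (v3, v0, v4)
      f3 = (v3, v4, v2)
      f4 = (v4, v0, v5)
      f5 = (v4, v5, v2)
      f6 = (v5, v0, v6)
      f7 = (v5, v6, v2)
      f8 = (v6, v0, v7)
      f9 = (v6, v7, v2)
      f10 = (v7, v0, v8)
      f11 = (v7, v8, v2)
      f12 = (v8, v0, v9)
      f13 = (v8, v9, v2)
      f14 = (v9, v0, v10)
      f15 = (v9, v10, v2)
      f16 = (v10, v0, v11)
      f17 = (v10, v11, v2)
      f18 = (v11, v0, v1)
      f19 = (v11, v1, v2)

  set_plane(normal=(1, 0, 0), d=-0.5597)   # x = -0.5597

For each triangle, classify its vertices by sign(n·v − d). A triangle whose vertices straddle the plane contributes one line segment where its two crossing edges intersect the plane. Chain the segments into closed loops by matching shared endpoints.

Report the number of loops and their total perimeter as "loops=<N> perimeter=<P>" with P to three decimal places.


Straddling triangles (8 of 20):
  (v5,v0,v6) [++-] → (-0.5597, 0.406636, 0)–(-0.5597, 1.66242, 0)  len=1.2558
  (v5,v6,v2) [+-+] → (-0.5597, 1.66242, 0)–(-0.5597, 0.406636, 2.11817)  len=2.4624
  (v6,v0,v7) [-+-] → (-0.5597, 0.406636, 0)–(-0.5597, 0, 0)  len=0.4066
  (v6,v7,v2) [--+] → (-0.5597, 0, 2.38014)–(-0.5597, 0.406636, 2.11817)  len=0.4837
  (v7,v0,v8) [-+-] → (-0.5597, 0, 0)–(-0.5597, -0.406636, 0)  len=0.4066
  (v7,v8,v2) [--+] → (-0.5597, -0.406636, 2.11817)–(-0.5597, 0, 2.38014)  len=0.4837
  (v8,v0,v9) [-++] → (-0.5597, -0.406636, 0)–(-0.5597, -1.66242, 0)  len=1.2558
  (v8,v9,v2) [-++] → (-0.5597, -1.66242, 0)–(-0.5597, -0.406636, 2.11817)  len=2.4624

Chained into 1 loop(s):
  loop 1: 8 segments, perimeter = 9.2172
Total perimeter = 9.217

loops=1 perimeter=9.217


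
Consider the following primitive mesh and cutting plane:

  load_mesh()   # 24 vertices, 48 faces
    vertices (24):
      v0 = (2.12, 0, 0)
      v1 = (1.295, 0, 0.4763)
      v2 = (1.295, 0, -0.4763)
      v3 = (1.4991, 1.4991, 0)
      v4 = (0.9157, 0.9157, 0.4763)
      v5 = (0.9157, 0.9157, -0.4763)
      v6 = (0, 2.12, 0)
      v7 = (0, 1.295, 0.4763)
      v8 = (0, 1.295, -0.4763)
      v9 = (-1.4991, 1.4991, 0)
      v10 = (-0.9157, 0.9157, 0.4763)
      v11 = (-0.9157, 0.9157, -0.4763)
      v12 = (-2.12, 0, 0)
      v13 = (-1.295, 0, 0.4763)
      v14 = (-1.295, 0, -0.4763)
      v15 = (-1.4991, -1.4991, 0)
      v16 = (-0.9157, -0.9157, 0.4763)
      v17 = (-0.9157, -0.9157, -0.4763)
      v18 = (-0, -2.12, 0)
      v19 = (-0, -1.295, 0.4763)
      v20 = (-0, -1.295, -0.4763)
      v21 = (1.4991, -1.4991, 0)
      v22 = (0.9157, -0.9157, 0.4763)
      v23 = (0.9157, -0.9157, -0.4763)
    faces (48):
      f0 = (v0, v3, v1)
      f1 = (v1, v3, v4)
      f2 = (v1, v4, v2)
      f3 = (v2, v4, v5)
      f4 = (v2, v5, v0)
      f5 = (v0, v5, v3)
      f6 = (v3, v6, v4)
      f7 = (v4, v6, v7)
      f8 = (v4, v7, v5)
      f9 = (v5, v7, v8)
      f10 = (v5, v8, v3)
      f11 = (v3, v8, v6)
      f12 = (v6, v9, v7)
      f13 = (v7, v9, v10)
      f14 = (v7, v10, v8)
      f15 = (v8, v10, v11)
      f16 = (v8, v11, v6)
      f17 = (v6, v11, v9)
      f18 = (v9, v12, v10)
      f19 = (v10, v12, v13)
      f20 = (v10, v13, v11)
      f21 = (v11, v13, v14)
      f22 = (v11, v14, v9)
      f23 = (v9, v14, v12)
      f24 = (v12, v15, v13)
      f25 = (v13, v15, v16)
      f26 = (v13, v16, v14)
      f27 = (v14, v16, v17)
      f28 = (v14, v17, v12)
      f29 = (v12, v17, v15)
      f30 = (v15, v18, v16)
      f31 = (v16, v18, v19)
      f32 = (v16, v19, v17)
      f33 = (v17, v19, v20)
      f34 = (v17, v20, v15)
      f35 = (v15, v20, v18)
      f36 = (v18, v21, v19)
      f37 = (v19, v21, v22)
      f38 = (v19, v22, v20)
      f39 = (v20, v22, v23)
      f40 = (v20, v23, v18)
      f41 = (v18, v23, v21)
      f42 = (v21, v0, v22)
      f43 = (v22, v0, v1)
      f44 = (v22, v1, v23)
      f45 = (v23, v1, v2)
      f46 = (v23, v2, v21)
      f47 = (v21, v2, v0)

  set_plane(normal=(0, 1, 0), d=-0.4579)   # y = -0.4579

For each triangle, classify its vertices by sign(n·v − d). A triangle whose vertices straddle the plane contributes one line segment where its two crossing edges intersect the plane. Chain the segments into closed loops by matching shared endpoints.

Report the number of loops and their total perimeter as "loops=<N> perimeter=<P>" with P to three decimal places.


loops=2 perimeter=5.716

Straddling triangles (12 of 48):
  (v12,v15,v13) [+-+] → (-1.93035, -0.4579, 0)–(-1.35734, -0.4579, 0.330814)  len=0.6616
  (v13,v15,v16) [+--] → (-1.35734, -0.4579, 0.330814)–(-1.10533, -0.4579, 0.4763)  len=0.2910
  (v13,v16,v14) [+-+] → (-1.10533, -0.4579, 0.4763)–(-1.10533, -0.4579, 5.20149e-05)  len=0.4762
  (v14,v16,v17) [+--] → (-1.10533, -0.4579, 5.20149e-05)–(-1.10533, -0.4579, -0.4763)  len=0.4764
  (v14,v17,v12) [+-+] → (-1.10533, -0.4579, -0.4763)–(-1.51778, -0.4579, -0.238176)  len=0.4763
  (v12,v17,v15) [+--] → (-1.51778, -0.4579, -0.238176)–(-1.93035, -0.4579, 0)  len=0.4764
  (v21,v0,v22) [-+-] → (1.93035, -0.4579, 0)–(1.51778, -0.4579, 0.238176)  len=0.4764
  (v22,v0,v1) [-++] → (1.51778, -0.4579, 0.238176)–(1.10533, -0.4579, 0.4763)  len=0.4763
  (v22,v1,v23) [-+-] → (1.10533, -0.4579, 0.4763)–(1.10533, -0.4579, -5.20149e-05)  len=0.4764
  (v23,v1,v2) [-++] → (1.10533, -0.4579, -5.20149e-05)–(1.10533, -0.4579, -0.4763)  len=0.4762
  (v23,v2,v21) [-+-] → (1.10533, -0.4579, -0.4763)–(1.35734, -0.4579, -0.330814)  len=0.2910
  (v21,v2,v0) [-++] → (1.35734, -0.4579, -0.330814)–(1.93035, -0.4579, 0)  len=0.6616

Chained into 2 loop(s):
  loop 1: 6 segments, perimeter = 2.8579
  loop 2: 6 segments, perimeter = 2.8579
Total perimeter = 5.716


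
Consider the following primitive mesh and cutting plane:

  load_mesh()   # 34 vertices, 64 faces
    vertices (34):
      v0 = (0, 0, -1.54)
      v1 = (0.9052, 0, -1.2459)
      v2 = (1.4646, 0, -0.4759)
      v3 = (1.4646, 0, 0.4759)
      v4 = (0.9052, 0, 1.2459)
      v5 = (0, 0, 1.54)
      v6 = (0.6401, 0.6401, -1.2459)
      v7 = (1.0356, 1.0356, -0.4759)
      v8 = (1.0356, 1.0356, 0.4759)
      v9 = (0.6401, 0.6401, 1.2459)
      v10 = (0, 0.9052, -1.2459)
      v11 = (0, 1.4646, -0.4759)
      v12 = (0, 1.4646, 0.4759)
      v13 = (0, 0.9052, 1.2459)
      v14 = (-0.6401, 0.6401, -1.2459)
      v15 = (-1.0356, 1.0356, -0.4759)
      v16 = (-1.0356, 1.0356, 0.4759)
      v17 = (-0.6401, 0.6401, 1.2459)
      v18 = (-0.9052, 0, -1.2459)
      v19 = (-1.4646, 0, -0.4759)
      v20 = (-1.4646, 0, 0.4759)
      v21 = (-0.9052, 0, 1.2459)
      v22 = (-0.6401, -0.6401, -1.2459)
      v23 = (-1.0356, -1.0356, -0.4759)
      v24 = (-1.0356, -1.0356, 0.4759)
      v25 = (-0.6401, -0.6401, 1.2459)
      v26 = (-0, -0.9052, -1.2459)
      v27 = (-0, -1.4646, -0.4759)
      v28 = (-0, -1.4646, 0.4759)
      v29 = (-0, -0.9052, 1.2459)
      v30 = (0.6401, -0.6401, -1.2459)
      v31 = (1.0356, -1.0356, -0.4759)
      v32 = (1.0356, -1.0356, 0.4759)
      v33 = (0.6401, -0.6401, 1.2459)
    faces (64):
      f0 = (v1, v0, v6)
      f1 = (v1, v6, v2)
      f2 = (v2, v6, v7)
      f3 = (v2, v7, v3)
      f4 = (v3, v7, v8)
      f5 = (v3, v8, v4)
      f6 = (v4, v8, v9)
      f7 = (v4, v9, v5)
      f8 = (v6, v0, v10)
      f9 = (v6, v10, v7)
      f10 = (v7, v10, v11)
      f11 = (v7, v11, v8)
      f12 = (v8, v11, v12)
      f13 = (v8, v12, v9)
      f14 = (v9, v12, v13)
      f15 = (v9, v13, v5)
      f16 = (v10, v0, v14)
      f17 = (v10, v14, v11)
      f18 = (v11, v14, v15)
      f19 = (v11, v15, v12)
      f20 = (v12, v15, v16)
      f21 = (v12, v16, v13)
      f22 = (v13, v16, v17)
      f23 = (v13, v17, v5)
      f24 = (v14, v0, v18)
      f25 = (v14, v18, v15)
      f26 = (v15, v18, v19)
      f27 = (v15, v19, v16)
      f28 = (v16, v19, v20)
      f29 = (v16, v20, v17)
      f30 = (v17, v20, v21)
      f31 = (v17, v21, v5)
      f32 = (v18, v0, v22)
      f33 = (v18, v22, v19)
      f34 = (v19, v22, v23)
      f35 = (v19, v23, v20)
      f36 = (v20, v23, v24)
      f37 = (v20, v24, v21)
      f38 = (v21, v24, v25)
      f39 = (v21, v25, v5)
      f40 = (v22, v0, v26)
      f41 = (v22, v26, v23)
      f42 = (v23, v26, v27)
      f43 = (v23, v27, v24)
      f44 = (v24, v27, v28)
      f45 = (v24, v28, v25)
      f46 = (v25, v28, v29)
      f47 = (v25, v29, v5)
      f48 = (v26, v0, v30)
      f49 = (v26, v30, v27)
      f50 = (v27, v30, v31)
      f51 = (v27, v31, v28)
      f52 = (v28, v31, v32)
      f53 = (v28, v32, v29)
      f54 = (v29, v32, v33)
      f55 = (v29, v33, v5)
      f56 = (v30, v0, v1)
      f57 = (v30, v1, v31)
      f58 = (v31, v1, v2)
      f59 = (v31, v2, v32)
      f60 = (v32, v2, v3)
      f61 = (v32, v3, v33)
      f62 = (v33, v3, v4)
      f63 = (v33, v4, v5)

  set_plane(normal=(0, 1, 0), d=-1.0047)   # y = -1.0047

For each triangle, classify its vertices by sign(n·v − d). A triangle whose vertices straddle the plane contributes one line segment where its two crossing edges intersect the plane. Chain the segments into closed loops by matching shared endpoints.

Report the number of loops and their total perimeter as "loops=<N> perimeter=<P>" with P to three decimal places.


Straddling triangles (18 of 64):
  (v19,v22,v23) [++-] → (-1.0047, -1.0047, -0.536059)–(-1.0484, -1.0047, -0.4759)  len=0.0744
  (v19,v23,v20) [+-+] → (-1.0484, -1.0047, -0.4759)–(-1.0484, -1.0047, -0.4475)  len=0.0284
  (v20,v23,v24) [+--] → (-1.0484, -1.0047, -0.4475)–(-1.0484, -1.0047, 0.4759)  len=0.9234
  (v20,v24,v21) [+-+] → (-1.0484, -1.0047, 0.4759)–(-1.03171, -1.0047, 0.498875)  len=0.0284
  (v21,v24,v25) [+-+] → (-1.03171, -1.0047, 0.498875)–(-1.0047, -1.0047, 0.536059)  len=0.0460
  (v22,v26,v23) [++-] → (-0.790201, -1.0047, -0.658362)–(-1.0047, -1.0047, -0.536059)  len=0.2469
  (v23,v26,v27) [-+-] → (-0.790201, -1.0047, -0.658362)–(0, -1.0047, -1.10894)  len=0.9096
  (v24,v28,v25) [--+] → (-0.357043, -1.0047, 0.9054)–(-1.0047, -1.0047, 0.536059)  len=0.7456
  (v25,v28,v29) [+-+] → (-0.357043, -1.0047, 0.9054)–(0, -1.0047, 1.10894)  len=0.4110
  (v26,v30,v27) [++-] → (0.357043, -1.0047, -0.9054)–(0, -1.0047, -1.10894)  len=0.4110
  (v27,v30,v31) [-+-] → (0.357043, -1.0047, -0.9054)–(1.0047, -1.0047, -0.536059)  len=0.7456
  (v28,v32,v29) [--+] → (0.790201, -1.0047, 0.658362)–(0, -1.0047, 1.10894)  len=0.9096
  (v29,v32,v33) [+-+] → (0.790201, -1.0047, 0.658362)–(1.0047, -1.0047, 0.536059)  len=0.2469
  (v30,v1,v31) [++-] → (1.03171, -1.0047, -0.498875)–(1.0047, -1.0047, -0.536059)  len=0.0460
  (v31,v1,v2) [-++] → (1.03171, -1.0047, -0.498875)–(1.0484, -1.0047, -0.4759)  len=0.0284
  (v31,v2,v32) [-+-] → (1.0484, -1.0047, -0.4759)–(1.0484, -1.0047, 0.4475)  len=0.9234
  (v32,v2,v3) [-++] → (1.0484, -1.0047, 0.4475)–(1.0484, -1.0047, 0.4759)  len=0.0284
  (v32,v3,v33) [-++] → (1.0484, -1.0047, 0.4759)–(1.0047, -1.0047, 0.536059)  len=0.0744

Chained into 1 loop(s):
  loop 1: 18 segments, perimeter = 6.8272
Total perimeter = 6.827

loops=1 perimeter=6.827


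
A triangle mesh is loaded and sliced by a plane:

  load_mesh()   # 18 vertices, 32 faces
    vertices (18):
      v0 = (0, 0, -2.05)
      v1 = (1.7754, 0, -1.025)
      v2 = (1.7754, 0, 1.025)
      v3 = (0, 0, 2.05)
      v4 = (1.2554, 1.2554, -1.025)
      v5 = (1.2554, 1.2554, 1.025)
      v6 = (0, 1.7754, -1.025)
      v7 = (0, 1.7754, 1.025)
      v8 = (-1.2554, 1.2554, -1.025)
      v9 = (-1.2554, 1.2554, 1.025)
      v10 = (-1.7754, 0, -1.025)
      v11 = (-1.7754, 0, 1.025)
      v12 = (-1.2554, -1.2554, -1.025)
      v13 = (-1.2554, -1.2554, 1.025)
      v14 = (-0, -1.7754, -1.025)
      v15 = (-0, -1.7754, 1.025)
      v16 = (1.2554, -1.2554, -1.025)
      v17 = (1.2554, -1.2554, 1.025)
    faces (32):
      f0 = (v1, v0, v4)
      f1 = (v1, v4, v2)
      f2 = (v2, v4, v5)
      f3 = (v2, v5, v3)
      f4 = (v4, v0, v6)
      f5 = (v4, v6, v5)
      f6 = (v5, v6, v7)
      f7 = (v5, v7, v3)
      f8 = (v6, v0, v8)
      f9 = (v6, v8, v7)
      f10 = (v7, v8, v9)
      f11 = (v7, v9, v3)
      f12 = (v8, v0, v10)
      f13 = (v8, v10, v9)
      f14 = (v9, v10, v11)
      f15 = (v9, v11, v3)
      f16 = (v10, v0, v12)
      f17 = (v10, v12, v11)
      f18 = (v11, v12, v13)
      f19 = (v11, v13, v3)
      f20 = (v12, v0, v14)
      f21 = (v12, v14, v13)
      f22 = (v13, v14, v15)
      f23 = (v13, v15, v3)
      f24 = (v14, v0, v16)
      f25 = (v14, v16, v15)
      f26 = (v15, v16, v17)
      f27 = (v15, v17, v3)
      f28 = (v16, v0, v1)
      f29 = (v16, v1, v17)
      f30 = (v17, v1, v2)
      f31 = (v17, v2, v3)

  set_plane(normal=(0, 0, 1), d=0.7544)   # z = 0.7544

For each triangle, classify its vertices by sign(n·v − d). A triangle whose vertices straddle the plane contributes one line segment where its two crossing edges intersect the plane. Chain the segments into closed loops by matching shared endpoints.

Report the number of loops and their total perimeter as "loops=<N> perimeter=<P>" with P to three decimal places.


Straddling triangles (16 of 32):
  (v1,v4,v2) [--+] → (1.70676, 0.165713, 0.7544)–(1.7754, 0, 0.7544)  len=0.1794
  (v2,v4,v5) [+-+] → (1.70676, 0.165713, 0.7544)–(1.2554, 1.2554, 0.7544)  len=1.1795
  (v4,v6,v5) [--+] → (1.08969, 1.32404, 0.7544)–(1.2554, 1.2554, 0.7544)  len=0.1794
  (v5,v6,v7) [+-+] → (1.08969, 1.32404, 0.7544)–(0, 1.7754, 0.7544)  len=1.1795
  (v6,v8,v7) [--+] → (-0.165713, 1.70676, 0.7544)–(0, 1.7754, 0.7544)  len=0.1794
  (v7,v8,v9) [+-+] → (-0.165713, 1.70676, 0.7544)–(-1.2554, 1.2554, 0.7544)  len=1.1795
  (v8,v10,v9) [--+] → (-1.32404, 1.08969, 0.7544)–(-1.2554, 1.2554, 0.7544)  len=0.1794
  (v9,v10,v11) [+-+] → (-1.32404, 1.08969, 0.7544)–(-1.7754, 0, 0.7544)  len=1.1795
  (v10,v12,v11) [--+] → (-1.70676, -0.165713, 0.7544)–(-1.7754, 0, 0.7544)  len=0.1794
  (v11,v12,v13) [+-+] → (-1.70676, -0.165713, 0.7544)–(-1.2554, -1.2554, 0.7544)  len=1.1795
  (v12,v14,v13) [--+] → (-1.08969, -1.32404, 0.7544)–(-1.2554, -1.2554, 0.7544)  len=0.1794
  (v13,v14,v15) [+-+] → (-1.08969, -1.32404, 0.7544)–(0, -1.7754, 0.7544)  len=1.1795
  (v14,v16,v15) [--+] → (0.165713, -1.70676, 0.7544)–(0, -1.7754, 0.7544)  len=0.1794
  (v15,v16,v17) [+-+] → (0.165713, -1.70676, 0.7544)–(1.2554, -1.2554, 0.7544)  len=1.1795
  (v16,v1,v17) [--+] → (1.32404, -1.08969, 0.7544)–(1.2554, -1.2554, 0.7544)  len=0.1794
  (v17,v1,v2) [+-+] → (1.32404, -1.08969, 0.7544)–(1.7754, 0, 0.7544)  len=1.1795

Chained into 1 loop(s):
  loop 1: 16 segments, perimeter = 10.8707
Total perimeter = 10.871

loops=1 perimeter=10.871
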